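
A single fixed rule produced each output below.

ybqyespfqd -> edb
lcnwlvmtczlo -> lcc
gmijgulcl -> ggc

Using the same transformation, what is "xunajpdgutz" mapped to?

gda

In each case the input is transformed by: sort the characters into reverse alphabetical order, then keep only the last 3 characters.
"xunajpdgutz" → "zxuutpnjgda" → "gda".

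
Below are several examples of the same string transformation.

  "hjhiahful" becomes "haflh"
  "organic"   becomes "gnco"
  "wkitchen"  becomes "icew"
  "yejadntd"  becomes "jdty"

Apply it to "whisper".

In each case the input is transformed by: keep every other character starting from the first (positions 1st, 3rd, 5th, ...), then move the first character to the end.
For "whisper" the result is "iprw".
(Check on "hjhiahful": → "hhafl" → "haflh" ✓)

iprw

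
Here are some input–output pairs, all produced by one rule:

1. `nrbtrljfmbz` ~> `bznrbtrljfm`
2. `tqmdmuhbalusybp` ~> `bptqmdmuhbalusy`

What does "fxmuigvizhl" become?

hlfxmuigviz

Looking at the pairs, the operation is to move the last 2 characters to the front (rotate right by 2).
"fxmuigvizhl" → "hlfxmuigviz".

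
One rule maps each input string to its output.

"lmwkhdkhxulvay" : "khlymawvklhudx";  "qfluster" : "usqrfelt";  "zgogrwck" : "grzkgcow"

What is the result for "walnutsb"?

nuwbaslt

Rule — take characters alternately from the front and the back (1st, last, 2nd, 2nd-last, ...), then move the last 2 characters to the front (rotate right by 2).
For "walnutsb" the result is "nuwbaslt".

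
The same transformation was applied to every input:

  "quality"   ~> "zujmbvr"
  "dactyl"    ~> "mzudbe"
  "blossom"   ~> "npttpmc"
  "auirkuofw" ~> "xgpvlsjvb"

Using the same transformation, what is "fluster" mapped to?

Rule — shift every letter 1 place forward in the alphabet (wrapping around), then reverse the string.
Starting from "fluster": after the first operation, "gmvtufs"; after the second, "sfutvmg".

sfutvmg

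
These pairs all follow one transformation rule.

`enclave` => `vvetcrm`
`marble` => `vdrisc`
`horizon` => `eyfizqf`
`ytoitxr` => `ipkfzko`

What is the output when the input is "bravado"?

Rule — shift every letter 9 places backward in the alphabet (wrapping around), then move the last character to the front.
Applying both steps to "bravado": "sirmruf", then "fsirmru".
(Check on "marble": → "driscv" → "vdrisc" ✓)

fsirmru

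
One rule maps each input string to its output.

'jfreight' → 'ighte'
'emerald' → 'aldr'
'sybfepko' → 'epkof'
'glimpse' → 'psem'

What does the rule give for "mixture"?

Looking at the pairs, the operation is to delete the first 3 characters, then move the first character to the end.
Working it through for "mixture": intermediate "ture", final "uret".

uret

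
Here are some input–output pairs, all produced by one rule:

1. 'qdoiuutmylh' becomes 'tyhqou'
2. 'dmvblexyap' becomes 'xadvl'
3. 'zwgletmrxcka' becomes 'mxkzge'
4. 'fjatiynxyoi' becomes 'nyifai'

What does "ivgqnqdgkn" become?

Looking at the pairs, the operation is to keep every other character starting from the first (positions 1st, 3rd, 5th, ...), then move the first 3 characters to the end (rotate left by 3).
For "ivgqnqdgkn", step one produces "igndk"; step two turns that into "dkign".

dkign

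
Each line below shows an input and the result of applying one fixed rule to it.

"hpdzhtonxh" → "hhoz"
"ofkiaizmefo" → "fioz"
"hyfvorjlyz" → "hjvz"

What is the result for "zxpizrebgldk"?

The rule is to keep one character in every 3, starting at position 1 (positions 1st, 4th, 7th, ...), then sort the characters into alphabetical order.
For "zxpizrebgldk", step one produces "ziel"; step two turns that into "eilz".
(Check on "hpdzhtonxh": → "hzoh" → "hhoz" ✓)

eilz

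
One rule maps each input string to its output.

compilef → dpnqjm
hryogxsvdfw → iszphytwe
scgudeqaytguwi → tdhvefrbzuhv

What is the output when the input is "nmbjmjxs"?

oncknk

Each output is the input with this applied: delete the last 2 characters, then shift every letter 1 place forward in the alphabet (wrapping around).
Starting from "nmbjmjxs": after the first operation, "nmbjmj"; after the second, "oncknk".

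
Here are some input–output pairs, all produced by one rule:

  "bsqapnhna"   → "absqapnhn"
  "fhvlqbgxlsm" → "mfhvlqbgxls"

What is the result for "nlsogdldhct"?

In each case the input is transformed by: move the last character to the front.
Doing the same to "nlsogdldhct": "tnlsogdldhc".

tnlsogdldhc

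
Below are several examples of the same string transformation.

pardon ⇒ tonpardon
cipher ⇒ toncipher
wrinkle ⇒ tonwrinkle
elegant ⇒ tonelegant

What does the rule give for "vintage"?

Rule — prepend "ton".
"vintage" → "tonvintage".

tonvintage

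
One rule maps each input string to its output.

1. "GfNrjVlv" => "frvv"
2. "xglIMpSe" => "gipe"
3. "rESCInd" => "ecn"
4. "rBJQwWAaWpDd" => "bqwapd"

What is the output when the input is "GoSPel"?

The rule is to keep every other character starting from the second (positions 2nd, 4th, 6th, ...), then convert every letter to lowercase.
Applying both steps to "GoSPel": "oPl", then "opl".

opl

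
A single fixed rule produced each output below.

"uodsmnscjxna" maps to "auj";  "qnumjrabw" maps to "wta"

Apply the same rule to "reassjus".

xkg

The pattern: shift every letter 6 places forward in the alphabet (wrapping around), then keep only the first 3 characters.
"reassjus" → "xkgyypay" → "xkg".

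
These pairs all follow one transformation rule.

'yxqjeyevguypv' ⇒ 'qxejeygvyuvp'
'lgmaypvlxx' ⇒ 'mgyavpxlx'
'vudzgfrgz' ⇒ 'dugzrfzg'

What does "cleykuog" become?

Each output is the input with this applied: delete the first character, then swap each adjacent pair of characters (1↔2, 3↔4, ...).
So "cleykuog" becomes "elkyoug".

elkyoug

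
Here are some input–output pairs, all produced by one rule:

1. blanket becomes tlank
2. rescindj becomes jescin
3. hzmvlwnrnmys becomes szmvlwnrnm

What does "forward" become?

In each case the input is transformed by: swap the first and last characters, then delete the last 2 characters.
On "forward" that produces "dorwa".
(Check on "hzmvlwnrnmys": → "szmvlwnrnmyh" → "szmvlwnrnm" ✓)

dorwa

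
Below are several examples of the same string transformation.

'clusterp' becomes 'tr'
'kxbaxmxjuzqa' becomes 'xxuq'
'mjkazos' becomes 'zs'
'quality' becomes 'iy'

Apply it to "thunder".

dr

The pattern: keep every other character starting from the first (positions 1st, 3rd, 5th, ...), then delete the first 2 characters.
On "thunder": the first step gives "tudr", and the second then gives "dr".
(Check on "clusterp": → "cutr" → "tr" ✓)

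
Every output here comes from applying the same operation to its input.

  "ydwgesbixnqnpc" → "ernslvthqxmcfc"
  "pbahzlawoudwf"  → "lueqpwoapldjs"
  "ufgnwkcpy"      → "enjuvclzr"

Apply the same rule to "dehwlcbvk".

kzstwlarq

The transformation: move the last 2 characters to the front (rotate right by 2), then shift every letter 11 places backward in the alphabet (wrapping around).
"dehwlcbvk" → "vkdehwlcb" → "kzstwlarq".
(Check on "ydwgesbixnqnpc": → "pcydwgesbixnqn" → "ernslvthqxmcfc" ✓)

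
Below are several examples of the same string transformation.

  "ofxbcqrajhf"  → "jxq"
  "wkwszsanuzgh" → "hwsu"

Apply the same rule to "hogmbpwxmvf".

mgp

Each output is the input with this applied: keep one character in every 3, starting at position 3 (positions 3rd, 6th, 9th, ...), then move the last character to the front.
For "hogmbpwxmvf", step one produces "gpm"; step two turns that into "mgp".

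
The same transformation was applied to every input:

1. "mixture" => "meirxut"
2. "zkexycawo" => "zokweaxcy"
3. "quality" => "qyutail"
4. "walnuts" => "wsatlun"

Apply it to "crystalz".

czrlyast

Each output is the input with this applied: take characters alternately from the front and the back (1st, last, 2nd, 2nd-last, ...).
Doing the same to "crystalz": "czrlyast".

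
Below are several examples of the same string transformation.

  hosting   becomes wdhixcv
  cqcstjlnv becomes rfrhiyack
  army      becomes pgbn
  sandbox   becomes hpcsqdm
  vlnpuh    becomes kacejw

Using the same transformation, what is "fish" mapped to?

The pattern: shift every letter 11 places backward in the alphabet (wrapping around).
On "fish" that produces "uxhw".

uxhw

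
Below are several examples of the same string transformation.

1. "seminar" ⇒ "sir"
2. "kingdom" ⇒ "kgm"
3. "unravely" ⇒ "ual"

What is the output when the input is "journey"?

jry

Each output is the input with this applied: keep one character in every 3, starting at position 1 (positions 1st, 4th, 7th, ...).
On "journey" that produces "jry".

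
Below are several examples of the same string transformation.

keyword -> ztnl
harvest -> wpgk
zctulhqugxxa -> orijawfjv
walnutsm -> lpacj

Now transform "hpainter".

wepxc

What's happening: delete the last 3 characters, then shift every letter 11 places backward in the alphabet (wrapping around).
"hpainter" → "hpain" → "wepxc".
(Check on "harvest": → "harv" → "wpgk" ✓)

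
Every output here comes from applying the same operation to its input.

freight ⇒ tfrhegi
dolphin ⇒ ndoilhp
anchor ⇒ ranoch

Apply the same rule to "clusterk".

Rule — swap the first and last characters, then take characters alternately from the front and the back (1st, last, 2nd, 2nd-last, ...).
On "clusterk": the first step gives "klusterc", and the second then gives "kclruest".
(Check on "dolphin": → "nolphid" → "ndoilhp" ✓)

kclruest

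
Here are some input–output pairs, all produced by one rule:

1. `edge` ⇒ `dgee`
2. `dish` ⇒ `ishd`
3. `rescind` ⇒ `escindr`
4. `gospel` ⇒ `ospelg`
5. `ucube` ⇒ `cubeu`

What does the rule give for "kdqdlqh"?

Looking at the pairs, the operation is to move the first character to the end.
On "kdqdlqh" that produces "dqdlqhk".

dqdlqhk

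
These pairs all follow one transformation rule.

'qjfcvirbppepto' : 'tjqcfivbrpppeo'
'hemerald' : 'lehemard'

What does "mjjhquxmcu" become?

The rule is to swap each adjacent pair of characters (1↔2, 3↔4, ...), then move the last character to the front.
For "mjjhquxmcu", step one produces "jmhjuqmxuc"; step two turns that into "cjmhjuqmxu".

cjmhjuqmxu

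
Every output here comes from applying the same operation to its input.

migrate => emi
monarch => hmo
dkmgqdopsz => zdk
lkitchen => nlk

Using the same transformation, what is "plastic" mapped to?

The pattern: move the last character to the front, then keep only the first 3 characters.
Working it through for "plastic": intermediate "cplasti", final "cpl".

cpl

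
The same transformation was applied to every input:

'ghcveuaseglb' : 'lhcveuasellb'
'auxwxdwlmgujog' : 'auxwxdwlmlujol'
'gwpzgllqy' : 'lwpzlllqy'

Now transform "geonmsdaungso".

leonmsdaunlso

Rule — replace every "g" with "l".
For "geonmsdaungso" the result is "leonmsdaunlso".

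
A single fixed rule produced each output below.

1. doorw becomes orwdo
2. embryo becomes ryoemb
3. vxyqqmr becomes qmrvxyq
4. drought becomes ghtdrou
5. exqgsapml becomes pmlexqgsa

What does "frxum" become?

xumfr

Rule — move the last 3 characters to the front (rotate right by 3).
"frxum" → "xumfr".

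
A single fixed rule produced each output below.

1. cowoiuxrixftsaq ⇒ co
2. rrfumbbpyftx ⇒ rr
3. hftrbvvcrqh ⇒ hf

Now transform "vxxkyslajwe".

The pattern: keep only the first 2 characters.
So "vxxkyslajwe" becomes "vx".

vx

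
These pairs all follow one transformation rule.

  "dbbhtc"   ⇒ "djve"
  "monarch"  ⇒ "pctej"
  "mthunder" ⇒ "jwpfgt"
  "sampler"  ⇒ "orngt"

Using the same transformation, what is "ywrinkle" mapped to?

Looking at the pairs, the operation is to delete the first 2 characters, then shift every letter 2 places forward in the alphabet (wrapping around).
"ywrinkle" → "rinkle" → "tkpmng".
(Check on "monarch": → "narch" → "pctej" ✓)

tkpmng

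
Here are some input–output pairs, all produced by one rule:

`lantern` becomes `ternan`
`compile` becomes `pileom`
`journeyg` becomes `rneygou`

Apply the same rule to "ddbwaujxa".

waujxadb

The rule is to delete the first character, then move the first 2 characters to the end (rotate left by 2).
So "ddbwaujxa" becomes "waujxadb".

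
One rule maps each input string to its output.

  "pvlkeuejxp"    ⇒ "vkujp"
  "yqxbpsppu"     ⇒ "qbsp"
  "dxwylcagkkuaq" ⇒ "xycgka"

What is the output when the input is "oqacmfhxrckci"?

qcfxcc

Rule — keep every other character starting from the second (positions 2nd, 4th, 6th, ...).
So "oqacmfhxrckci" becomes "qcfxcc".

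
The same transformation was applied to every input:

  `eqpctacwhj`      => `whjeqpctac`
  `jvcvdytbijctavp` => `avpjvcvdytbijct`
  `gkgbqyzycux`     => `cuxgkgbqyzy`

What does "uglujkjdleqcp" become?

The pattern: move the last 3 characters to the front (rotate right by 3).
On "uglujkjdleqcp" that produces "qcpuglujkjdle".

qcpuglujkjdle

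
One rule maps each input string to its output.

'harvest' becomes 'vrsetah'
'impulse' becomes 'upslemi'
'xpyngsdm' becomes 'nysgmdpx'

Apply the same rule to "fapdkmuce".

dpmkcueaf

Each output is the input with this applied: swap each adjacent pair of characters (1↔2, 3↔4, ...), then move the first 2 characters to the end (rotate left by 2).
For "fapdkmuce", step one produces "afdpmkcue"; step two turns that into "dpmkcueaf".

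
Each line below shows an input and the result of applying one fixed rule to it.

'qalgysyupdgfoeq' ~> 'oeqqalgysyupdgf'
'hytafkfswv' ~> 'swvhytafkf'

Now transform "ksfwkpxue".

Looking at the pairs, the operation is to move the last 3 characters to the front (rotate right by 3).
On "ksfwkpxue" that produces "xueksfwkp".

xueksfwkp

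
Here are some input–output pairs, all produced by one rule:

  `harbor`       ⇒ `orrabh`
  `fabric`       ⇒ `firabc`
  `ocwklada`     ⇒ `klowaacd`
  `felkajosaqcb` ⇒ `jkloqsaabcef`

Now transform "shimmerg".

Rule — sort the characters into alphabetical order, then swap the front and back halves of the string.
Applying both steps to "shimmerg": "eghimmrs", then "mmrseghi".

mmrseghi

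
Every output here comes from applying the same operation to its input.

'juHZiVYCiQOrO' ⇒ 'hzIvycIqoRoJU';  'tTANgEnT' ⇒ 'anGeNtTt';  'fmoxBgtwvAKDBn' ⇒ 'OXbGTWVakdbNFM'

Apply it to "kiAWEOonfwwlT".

What's happening: move the first 2 characters to the end (rotate left by 2), then flip the case of every letter.
Doing the same to "kiAWEOonfwwlT": "aweoONFWWLtKI".

aweoONFWWLtKI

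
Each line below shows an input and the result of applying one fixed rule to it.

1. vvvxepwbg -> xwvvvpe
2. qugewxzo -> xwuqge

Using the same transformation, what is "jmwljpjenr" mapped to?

Looking at the pairs, the operation is to delete the last 2 characters, then sort the characters into reverse alphabetical order.
Starting from "jmwljpjenr": after the first operation, "jmwljpje"; after the second, "wpmljjje".

wpmljjje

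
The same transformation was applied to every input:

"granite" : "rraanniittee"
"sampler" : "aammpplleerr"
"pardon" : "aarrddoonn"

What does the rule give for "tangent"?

aannggeenntt

Looking at the pairs, the operation is to double every character, then delete the first 2 characters.
"tangent" → "ttaannggeenntt" → "aannggeenntt".
(Check on "granite": → "ggrraanniittee" → "rraanniittee" ✓)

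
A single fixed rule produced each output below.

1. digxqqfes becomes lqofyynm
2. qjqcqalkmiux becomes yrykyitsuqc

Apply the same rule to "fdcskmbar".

The transformation: shift every letter 8 places forward in the alphabet (wrapping around), then delete the last character.
Starting from "fdcskmbar": after the first operation, "nlkasujiz"; after the second, "nlkasuji".

nlkasuji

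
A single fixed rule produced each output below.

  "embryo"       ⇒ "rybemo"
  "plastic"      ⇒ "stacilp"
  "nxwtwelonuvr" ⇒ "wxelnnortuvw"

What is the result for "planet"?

ptaeln

In each case the input is transformed by: sort the characters into alphabetical order, then move the last 2 characters to the front (rotate right by 2).
Applying both steps to "planet": "aelnpt", then "ptaeln".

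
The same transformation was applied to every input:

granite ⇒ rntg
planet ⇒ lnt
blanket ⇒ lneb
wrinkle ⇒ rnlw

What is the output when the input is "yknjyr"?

The rule is to move the first character to the end, then keep every other character starting from the first (positions 1st, 3rd, 5th, ...).
For "yknjyr", step one produces "knjyry"; step two turns that into "kjr".

kjr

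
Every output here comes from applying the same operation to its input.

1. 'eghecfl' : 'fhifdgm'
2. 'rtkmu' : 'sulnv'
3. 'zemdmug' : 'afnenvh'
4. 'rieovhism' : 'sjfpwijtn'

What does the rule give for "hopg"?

ipqh

The pattern: shift every letter 1 place forward in the alphabet (wrapping around).
For "hopg" the result is "ipqh".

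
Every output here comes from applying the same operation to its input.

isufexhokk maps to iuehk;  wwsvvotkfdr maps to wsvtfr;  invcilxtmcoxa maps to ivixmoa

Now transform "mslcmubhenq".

Each output is the input with this applied: keep every other character starting from the first (positions 1st, 3rd, 5th, ...).
Doing the same to "mslcmubhenq": "mlmbeq".

mlmbeq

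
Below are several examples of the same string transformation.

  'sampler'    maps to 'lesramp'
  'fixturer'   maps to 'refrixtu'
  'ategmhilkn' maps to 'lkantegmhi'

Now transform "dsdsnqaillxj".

lxdjsdsnqail

In each case the input is transformed by: swap the first and last characters, then move the last 3 characters to the front (rotate right by 3).
On "dsdsnqaillxj": the first step gives "jsdsnqaillxd", and the second then gives "lxdjsdsnqail".
(Check on "sampler": → "ramples" → "lesramp" ✓)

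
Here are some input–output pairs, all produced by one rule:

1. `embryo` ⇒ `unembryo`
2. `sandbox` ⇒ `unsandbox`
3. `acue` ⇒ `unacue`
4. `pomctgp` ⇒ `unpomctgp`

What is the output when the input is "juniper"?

The pattern: prepend "un".
"juniper" → "unjuniper".

unjuniper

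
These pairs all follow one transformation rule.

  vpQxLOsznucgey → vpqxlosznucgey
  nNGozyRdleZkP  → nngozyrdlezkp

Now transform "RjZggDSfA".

rjzggdsfa

Rule — convert every letter to lowercase.
For "RjZggDSfA" the result is "rjzggdsfa".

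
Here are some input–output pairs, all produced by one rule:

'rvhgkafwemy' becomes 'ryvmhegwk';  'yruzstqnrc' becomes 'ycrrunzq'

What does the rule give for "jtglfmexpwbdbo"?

jotbgdlbfwmp

Rule — take characters alternately from the front and the back (1st, last, 2nd, 2nd-last, ...), then delete the last 2 characters.
"jtglfmexpwbdbo" → "jotbgdlbfwmpex" → "jotbgdlbfwmp".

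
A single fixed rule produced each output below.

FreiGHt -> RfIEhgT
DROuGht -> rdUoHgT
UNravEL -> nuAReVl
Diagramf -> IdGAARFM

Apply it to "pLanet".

lPNATE

Each output is the input with this applied: swap each adjacent pair of characters (1↔2, 3↔4, ...), then flip the case of every letter.
"pLanet" → "lPNATE".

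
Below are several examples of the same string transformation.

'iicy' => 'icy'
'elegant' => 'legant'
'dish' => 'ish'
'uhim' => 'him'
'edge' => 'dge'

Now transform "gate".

ate

In each case the input is transformed by: delete the first character.
Doing the same to "gate": "ate".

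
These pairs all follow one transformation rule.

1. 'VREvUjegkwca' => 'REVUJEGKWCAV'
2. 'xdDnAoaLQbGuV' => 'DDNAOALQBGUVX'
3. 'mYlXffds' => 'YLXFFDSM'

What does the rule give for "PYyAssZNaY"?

The transformation: move the first character to the end, then convert every letter to uppercase.
Applying that to "PYyAssZNaY" gives "YYASSZNAYP".
(Check on "VREvUjegkwca": → "REvUjegkwcaV" → "REVUJEGKWCAV" ✓)

YYASSZNAYP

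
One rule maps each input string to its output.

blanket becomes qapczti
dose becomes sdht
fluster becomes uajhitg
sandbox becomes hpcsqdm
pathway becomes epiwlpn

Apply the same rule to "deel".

stta

Rule — shift every letter 11 places backward in the alphabet (wrapping around).
So "deel" becomes "stta".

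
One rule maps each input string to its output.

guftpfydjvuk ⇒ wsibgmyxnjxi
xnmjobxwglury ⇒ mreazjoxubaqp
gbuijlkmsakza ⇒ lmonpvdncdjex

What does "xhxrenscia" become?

uhqvfldaka

Rule — shift every letter 3 places forward in the alphabet (wrapping around), then move the first 3 characters to the end (rotate left by 3).
On "xhxrenscia": the first step gives "akauhqvfld", and the second then gives "uhqvfldaka".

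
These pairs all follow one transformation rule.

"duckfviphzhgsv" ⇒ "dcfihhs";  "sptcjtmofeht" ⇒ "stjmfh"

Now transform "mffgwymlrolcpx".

The rule is to keep every other character starting from the first (positions 1st, 3rd, 5th, ...).
Doing the same to "mffgwymlrolcpx": "mfwmrlp".

mfwmrlp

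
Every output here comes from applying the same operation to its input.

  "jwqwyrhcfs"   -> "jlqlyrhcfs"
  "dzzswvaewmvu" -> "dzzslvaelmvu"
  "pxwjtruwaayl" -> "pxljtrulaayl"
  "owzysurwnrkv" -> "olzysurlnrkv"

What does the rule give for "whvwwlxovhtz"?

lhvlllxovhtz

Each output is the input with this applied: replace every "w" with "l".
On "whvwwlxovhtz" that produces "lhvlllxovhtz".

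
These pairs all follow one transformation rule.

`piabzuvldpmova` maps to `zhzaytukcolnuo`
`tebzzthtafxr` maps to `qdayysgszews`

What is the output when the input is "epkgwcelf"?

Each output is the input with this applied: swap the first and last characters, then shift every letter 1 place backward in the alphabet (wrapping around).
"epkgwcelf" → "eojfvbdkd".

eojfvbdkd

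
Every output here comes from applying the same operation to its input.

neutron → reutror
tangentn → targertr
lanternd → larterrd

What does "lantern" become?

larterr

Rule — replace every "n" with "r".
"lantern" → "larterr".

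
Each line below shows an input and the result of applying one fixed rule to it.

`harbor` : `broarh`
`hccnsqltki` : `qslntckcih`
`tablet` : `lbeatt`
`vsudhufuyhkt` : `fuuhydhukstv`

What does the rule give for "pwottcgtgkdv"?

gcttgtkodwvp

The rule is to swap the front and back halves of the string, then take characters alternately from the front and the back (1st, last, 2nd, 2nd-last, ...).
"pwottcgtgkdv" → "gtgkdvpwottc" → "gcttgtkodwvp".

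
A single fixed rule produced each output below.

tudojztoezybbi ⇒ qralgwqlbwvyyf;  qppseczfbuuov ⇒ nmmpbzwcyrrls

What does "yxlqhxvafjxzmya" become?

In each case the input is transformed by: shift every letter 3 places backward in the alphabet (wrapping around).
"yxlqhxvafjxzmya" → "vuineusxcguwjvx".

vuineusxcguwjvx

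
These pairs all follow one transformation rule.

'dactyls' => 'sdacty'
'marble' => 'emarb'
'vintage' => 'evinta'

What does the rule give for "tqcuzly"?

What's happening: move the last character to the front, then delete the last character.
Working it through for "tqcuzly": intermediate "ytqcuzl", final "ytqcuz".

ytqcuz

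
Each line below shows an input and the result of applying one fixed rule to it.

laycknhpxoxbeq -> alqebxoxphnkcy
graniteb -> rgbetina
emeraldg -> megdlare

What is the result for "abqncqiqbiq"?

baqibqiqcnq

The transformation: reverse the string, then move the last 2 characters to the front (rotate right by 2).
Applying both steps to "abqncqiqbiq": "qibqiqcnqba", then "baqibqiqcnq".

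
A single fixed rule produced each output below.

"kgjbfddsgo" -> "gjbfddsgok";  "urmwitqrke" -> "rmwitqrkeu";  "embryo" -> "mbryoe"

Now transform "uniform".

In each case the input is transformed by: move the first character to the end.
For "uniform" the result is "niformu".

niformu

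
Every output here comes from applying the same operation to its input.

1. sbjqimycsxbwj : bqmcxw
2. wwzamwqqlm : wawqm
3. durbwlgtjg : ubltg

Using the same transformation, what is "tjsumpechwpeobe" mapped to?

The pattern: keep every other character starting from the second (positions 2nd, 4th, 6th, ...).
So "tjsumpechwpeobe" becomes "jupcweb".

jupcweb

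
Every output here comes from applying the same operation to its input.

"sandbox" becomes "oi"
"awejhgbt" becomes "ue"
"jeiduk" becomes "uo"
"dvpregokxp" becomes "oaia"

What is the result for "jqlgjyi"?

In each case the input is transformed by: shift every letter 11 places forward in the alphabet (wrapping around), then keep only the vowels.
For "jqlgjyi", step one produces "ubwrujt"; step two turns that into "uu".

uu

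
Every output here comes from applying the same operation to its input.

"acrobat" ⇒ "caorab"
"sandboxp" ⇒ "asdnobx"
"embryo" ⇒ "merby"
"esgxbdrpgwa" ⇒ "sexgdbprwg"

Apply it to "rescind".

ercsni

Each output is the input with this applied: delete the last character, then swap each adjacent pair of characters (1↔2, 3↔4, ...).
"rescind" → "rescin" → "ercsni".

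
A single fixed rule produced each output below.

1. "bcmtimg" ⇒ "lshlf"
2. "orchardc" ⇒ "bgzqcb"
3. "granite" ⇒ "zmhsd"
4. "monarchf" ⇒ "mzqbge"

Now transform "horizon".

qhynm

Looking at the pairs, the operation is to delete the first 2 characters, then shift every letter 1 place backward in the alphabet (wrapping around).
Working it through for "horizon": intermediate "rizon", final "qhynm".
(Check on "orchardc": → "chardc" → "bgzqcb" ✓)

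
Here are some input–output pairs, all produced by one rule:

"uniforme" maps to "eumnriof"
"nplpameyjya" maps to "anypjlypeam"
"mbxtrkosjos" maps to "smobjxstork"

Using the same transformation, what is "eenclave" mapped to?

eeveanlc

Looking at the pairs, the operation is to take characters alternately from the front and the back (1st, last, 2nd, 2nd-last, ...), then swap each adjacent pair of characters (1↔2, 3↔4, ...).
For "eenclave", step one produces "eeevnacl"; step two turns that into "eeveanlc".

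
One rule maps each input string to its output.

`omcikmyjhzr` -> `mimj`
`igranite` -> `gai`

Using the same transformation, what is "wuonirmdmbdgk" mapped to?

Each output is the input with this applied: delete the last 2 characters, then keep every other character starting from the second (positions 2nd, 4th, 6th, ...).
On "wuonirmdmbdgk": the first step gives "wuonirmdmbd", and the second then gives "unrdb".

unrdb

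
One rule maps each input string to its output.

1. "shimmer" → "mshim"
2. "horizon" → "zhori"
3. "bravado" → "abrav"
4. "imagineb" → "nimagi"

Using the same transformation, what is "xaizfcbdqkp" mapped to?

The transformation: delete the last 2 characters, then move the last character to the front.
Starting from "xaizfcbdqkp": after the first operation, "xaizfcbdq"; after the second, "qxaizfcbd".

qxaizfcbd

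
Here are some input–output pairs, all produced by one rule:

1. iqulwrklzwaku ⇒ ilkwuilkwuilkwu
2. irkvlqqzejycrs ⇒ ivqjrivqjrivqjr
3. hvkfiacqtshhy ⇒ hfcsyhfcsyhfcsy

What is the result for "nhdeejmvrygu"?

nemynemynemy

Rule — keep one character in every 3, starting at position 1 (positions 1st, 4th, 7th, ...), then write the whole string 3 times in a row.
Working it through for "nhdeejmvrygu": intermediate "nemy", final "nemynemynemy".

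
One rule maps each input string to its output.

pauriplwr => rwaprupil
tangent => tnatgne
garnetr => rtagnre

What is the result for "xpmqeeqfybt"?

The pattern: move the last 2 characters to the front (rotate right by 2), then swap each adjacent pair of characters (1↔2, 3↔4, ...).
For "xpmqeeqfybt", step one produces "btxpmqeeqfy"; step two turns that into "tbpxqmeefqy".

tbpxqmeefqy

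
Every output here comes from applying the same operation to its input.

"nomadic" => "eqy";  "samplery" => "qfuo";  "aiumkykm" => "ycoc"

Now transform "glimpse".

Rule — shift every letter 10 places backward in the alphabet (wrapping around), then keep every other character starting from the second (positions 2nd, 4th, 6th, ...).
On "glimpse": the first step gives "wbycfiu", and the second then gives "bci".

bci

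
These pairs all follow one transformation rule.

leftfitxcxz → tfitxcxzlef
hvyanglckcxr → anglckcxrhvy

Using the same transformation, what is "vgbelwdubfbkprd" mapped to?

What's happening: move the first 3 characters to the end (rotate left by 3).
For "vgbelwdubfbkprd" the result is "elwdubfbkprdvgb".

elwdubfbkprdvgb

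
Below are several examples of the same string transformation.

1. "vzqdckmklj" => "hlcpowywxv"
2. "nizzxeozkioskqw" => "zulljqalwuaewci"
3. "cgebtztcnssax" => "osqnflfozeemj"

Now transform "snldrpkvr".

ezxpdbwhd

The pattern: shift every letter 12 places forward in the alphabet (wrapping around).
Doing the same to "snldrpkvr": "ezxpdbwhd".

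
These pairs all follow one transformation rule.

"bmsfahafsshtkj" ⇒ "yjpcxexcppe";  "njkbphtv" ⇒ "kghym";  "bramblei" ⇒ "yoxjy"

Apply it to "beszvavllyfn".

In each case the input is transformed by: delete the last 3 characters, then shift every letter 3 places backward in the alphabet (wrapping around).
"beszvavllyfn" → "beszvavll" → "ybpwsxsii".

ybpwsxsii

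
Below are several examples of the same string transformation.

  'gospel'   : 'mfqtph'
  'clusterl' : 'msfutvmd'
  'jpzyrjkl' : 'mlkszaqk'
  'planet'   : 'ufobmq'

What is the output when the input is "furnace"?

Each output is the input with this applied: reverse the string, then shift every letter 1 place forward in the alphabet (wrapping around).
Applying both steps to "furnace": "ecanruf", then "fdbosvg".
(Check on "planet": → "tenalp" → "ufobmq" ✓)

fdbosvg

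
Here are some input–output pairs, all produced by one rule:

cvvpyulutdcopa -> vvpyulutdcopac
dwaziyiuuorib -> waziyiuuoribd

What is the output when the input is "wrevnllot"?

revnllotw

The transformation: move the first character to the end.
On "wrevnllot" that produces "revnllotw".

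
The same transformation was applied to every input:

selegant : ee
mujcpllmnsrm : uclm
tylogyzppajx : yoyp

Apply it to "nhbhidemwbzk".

hhdm

The transformation: delete the last 3 characters, then keep every other character starting from the second (positions 2nd, 4th, 6th, ...).
"nhbhidemwbzk" → "nhbhidemw" → "hhdm".
(Check on "selegant": → "seleg" → "ee" ✓)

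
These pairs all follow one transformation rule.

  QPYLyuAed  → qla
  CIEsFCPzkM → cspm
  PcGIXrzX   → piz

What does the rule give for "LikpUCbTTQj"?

Rule — keep one character in every 3, starting at position 1 (positions 1st, 4th, 7th, ...), then convert every letter to lowercase.
Applying that to "LikpUCbTTQj" gives "lpbq".

lpbq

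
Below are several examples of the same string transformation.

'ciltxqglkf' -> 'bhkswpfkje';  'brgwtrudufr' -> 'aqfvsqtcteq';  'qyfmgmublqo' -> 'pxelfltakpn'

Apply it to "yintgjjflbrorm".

xhmsfiiekaqnql

The transformation: shift every letter 1 place backward in the alphabet (wrapping around).
"yintgjjflbrorm" → "xhmsfiiekaqnql".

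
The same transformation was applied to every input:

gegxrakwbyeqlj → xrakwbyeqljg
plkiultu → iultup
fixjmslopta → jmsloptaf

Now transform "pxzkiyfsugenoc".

Looking at the pairs, the operation is to move the first 3 characters to the end (rotate left by 3), then delete the last 2 characters.
On "pxzkiyfsugenoc": the first step gives "kiyfsugenocpxz", and the second then gives "kiyfsugenocp".

kiyfsugenocp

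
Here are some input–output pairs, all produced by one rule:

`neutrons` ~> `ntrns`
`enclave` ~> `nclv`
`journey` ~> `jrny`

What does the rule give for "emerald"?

The rule is to remove every vowel.
For "emerald" the result is "mrld".

mrld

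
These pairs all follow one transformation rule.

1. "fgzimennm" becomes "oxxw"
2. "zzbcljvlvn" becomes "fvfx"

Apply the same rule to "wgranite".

xsdo

Each output is the input with this applied: shift every letter 10 places forward in the alphabet (wrapping around), then keep only the last 4 characters.
Applying both steps to "wgranite": "gqbkxsdo", then "xsdo".
(Check on "zzbcljvlvn": → "jjlmvtfvfx" → "fvfx" ✓)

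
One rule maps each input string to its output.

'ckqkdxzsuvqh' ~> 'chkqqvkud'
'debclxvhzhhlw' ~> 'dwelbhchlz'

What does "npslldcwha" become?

The pattern: take characters alternately from the front and the back (1st, last, 2nd, 2nd-last, ...), then delete the last 3 characters.
On "npslldcwha": the first step gives "naphswlcld", and the second then gives "naphswl".

naphswl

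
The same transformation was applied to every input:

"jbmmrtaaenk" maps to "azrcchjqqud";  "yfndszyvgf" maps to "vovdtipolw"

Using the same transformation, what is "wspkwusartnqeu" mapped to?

kmifamkiqhjdgu

Looking at the pairs, the operation is to shift every letter 10 places backward in the alphabet (wrapping around), then move the last character to the front.
Working it through for "wspkwusartnqeu": intermediate "mifamkiqhjdguk", final "kmifamkiqhjdgu".
(Check on "jbmmrtaaenk": → "zrcchjqquda" → "azrcchjqqud" ✓)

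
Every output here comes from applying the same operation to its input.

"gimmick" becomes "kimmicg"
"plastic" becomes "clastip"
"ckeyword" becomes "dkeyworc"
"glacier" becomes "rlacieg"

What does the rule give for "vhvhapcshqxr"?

rhvhapcshqxv

Rule — swap the first and last characters.
For "vhvhapcshqxr" the result is "rhvhapcshqxv".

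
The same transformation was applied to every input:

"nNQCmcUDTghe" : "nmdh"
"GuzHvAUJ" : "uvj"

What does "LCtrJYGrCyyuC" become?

cjry

In each case the input is transformed by: keep one character in every 3, starting at position 2 (positions 2nd, 5th, 8th, ...), then convert every letter to lowercase.
Working it through for "LCtrJYGrCyyuC": intermediate "CJry", final "cjry".
(Check on "GuzHvAUJ": → "uvJ" → "uvj" ✓)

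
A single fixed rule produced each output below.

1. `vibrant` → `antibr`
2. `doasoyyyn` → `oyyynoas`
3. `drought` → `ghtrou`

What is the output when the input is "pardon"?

What's happening: delete the first character, then move the first 3 characters to the end (rotate left by 3).
Applying both steps to "pardon": "ardon", then "onard".

onard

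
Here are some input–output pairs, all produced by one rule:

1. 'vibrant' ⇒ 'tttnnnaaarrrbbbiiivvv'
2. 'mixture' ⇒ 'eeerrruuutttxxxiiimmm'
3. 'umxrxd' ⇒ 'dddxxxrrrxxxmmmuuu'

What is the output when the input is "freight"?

Each output is the input with this applied: reverse the string, then repeat every character 3 times.
On "freight": the first step gives "thgierf", and the second then gives "ttthhhgggiiieeerrrfff".

ttthhhgggiiieeerrrfff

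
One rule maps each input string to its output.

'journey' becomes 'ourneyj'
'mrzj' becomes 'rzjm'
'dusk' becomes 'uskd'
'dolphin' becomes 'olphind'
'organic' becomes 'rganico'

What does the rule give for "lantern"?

The rule is to move the first character to the end.
So "lantern" becomes "anternl".

anternl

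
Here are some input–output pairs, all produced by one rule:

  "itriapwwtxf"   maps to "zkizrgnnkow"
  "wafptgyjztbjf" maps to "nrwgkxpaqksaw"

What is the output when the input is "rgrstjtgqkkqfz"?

ixijkakxhbbhwq

Each output is the input with this applied: shift every letter 9 places backward in the alphabet (wrapping around).
Applying that to "rgrstjtgqkkqfz" gives "ixijkakxhbbhwq".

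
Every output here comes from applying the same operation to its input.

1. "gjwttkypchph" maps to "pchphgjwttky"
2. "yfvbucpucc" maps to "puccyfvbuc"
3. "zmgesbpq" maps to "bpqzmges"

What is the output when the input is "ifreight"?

ghtifrei

Looking at the pairs, the operation is to move the first character to the end, then swap the front and back halves of the string.
"ifreight" → "freighti" → "ghtifrei".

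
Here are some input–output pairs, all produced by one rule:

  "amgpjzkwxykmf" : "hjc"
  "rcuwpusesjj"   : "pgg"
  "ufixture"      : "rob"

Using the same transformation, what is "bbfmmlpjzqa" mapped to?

wnx

In each case the input is transformed by: shift every letter 3 places backward in the alphabet (wrapping around), then keep only the last 3 characters.
"bbfmmlpjzqa" → "wnx".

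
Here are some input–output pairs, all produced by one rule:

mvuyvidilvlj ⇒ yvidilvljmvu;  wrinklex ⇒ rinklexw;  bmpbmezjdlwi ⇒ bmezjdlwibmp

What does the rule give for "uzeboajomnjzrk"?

Rule — move the last 3 characters to the front (rotate right by 3), then swap the front and back halves of the string.
Doing the same to "uzeboajomnjzrk": "oajomnjzrkuzeb".

oajomnjzrkuzeb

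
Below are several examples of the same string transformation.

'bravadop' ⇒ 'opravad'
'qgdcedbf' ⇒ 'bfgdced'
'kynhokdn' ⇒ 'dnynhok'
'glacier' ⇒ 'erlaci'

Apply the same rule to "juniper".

In each case the input is transformed by: delete the first character, then move the last 2 characters to the front (rotate right by 2).
Doing the same to "juniper": "erunip".

erunip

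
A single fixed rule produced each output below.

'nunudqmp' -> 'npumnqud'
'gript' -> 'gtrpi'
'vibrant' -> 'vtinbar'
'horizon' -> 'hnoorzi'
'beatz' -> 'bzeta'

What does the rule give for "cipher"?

crieph

The transformation: take characters alternately from the front and the back (1st, last, 2nd, 2nd-last, ...).
Applying that to "cipher" gives "crieph".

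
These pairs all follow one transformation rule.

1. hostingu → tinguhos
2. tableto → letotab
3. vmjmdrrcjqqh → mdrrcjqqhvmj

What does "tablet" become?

The rule is to move the first 3 characters to the end (rotate left by 3).
So "tablet" becomes "lettab".

lettab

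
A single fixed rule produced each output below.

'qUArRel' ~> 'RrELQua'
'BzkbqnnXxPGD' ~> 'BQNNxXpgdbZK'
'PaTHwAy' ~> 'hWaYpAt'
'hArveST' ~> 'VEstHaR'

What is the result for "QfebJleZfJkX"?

Each output is the input with this applied: flip the case of every letter, then move the first 3 characters to the end (rotate left by 3).
Working it through for "QfebJleZfJkX": intermediate "qFEBjLEzFjKx", final "BjLEzFjKxqFE".

BjLEzFjKxqFE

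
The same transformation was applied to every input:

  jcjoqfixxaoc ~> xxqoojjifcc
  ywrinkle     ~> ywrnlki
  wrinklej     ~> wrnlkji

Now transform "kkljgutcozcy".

The transformation: sort the characters into reverse alphabetical order, then delete the last character.
Starting from "kkljgutcozcy": after the first operation, "zyutolkkjgcc"; after the second, "zyutolkkjgc".
(Check on "ywrinkle": → "ywrnlkie" → "ywrnlki" ✓)

zyutolkkjgc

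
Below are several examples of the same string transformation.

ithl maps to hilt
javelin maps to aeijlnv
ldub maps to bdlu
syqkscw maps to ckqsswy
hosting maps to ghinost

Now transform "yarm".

In each case the input is transformed by: sort the characters into alphabetical order.
So "yarm" becomes "amry".

amry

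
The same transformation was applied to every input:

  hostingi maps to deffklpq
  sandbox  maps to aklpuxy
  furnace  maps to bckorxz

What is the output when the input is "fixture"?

bcfoqru

Each output is the input with this applied: shift every letter 3 places backward in the alphabet (wrapping around), then sort the characters into alphabetical order.
Working it through for "fixture": intermediate "cfuqrob", final "bcfoqru".
(Check on "furnace": → "crokxzb" → "bckorxz" ✓)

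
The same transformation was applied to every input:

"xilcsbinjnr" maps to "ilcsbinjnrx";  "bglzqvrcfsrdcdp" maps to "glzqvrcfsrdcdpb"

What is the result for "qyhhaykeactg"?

yhhaykeactgq

In each case the input is transformed by: move the first character to the end.
"qyhhaykeactg" → "yhhaykeactgq".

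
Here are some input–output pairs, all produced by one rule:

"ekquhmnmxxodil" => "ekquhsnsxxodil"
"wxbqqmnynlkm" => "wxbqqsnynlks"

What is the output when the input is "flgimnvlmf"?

Each output is the input with this applied: replace every "m" with "s".
Applying that to "flgimnvlmf" gives "flgisnvlsf".

flgisnvlsf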